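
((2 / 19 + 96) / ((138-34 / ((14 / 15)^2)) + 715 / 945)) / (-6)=-805266 / 5013625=-0.16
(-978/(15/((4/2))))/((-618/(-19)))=-6194/1545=-4.01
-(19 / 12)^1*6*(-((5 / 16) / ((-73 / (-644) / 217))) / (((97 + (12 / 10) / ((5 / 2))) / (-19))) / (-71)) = 1576532125 / 101047768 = 15.60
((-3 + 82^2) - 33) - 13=6675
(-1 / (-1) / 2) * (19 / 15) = 19 / 30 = 0.63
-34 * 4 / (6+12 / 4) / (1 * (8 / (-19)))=323 / 9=35.89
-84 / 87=-28 / 29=-0.97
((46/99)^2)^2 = 4477456/96059601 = 0.05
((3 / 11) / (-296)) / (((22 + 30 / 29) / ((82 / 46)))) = -3567 / 50025184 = -0.00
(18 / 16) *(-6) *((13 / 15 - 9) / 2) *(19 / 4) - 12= 118.39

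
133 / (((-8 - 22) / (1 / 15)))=-133 / 450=-0.30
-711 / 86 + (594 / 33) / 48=-2715 / 344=-7.89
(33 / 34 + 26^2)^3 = 12193998945913 / 39304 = 310248293.96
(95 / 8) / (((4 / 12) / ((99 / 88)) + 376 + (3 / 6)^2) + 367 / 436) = 279585 / 8885224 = 0.03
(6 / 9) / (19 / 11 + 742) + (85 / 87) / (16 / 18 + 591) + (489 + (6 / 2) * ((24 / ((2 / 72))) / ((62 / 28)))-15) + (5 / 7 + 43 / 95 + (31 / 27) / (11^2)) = 317648909069577266 / 193010515868115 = 1645.76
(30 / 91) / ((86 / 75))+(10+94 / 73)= 3306437 / 285649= 11.58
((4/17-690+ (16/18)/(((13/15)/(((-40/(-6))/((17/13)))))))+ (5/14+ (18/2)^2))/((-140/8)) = 1292009/37485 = 34.47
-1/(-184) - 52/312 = -89/552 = -0.16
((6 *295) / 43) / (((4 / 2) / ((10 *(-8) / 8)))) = -8850 / 43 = -205.81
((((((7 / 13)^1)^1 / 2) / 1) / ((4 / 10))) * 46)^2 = 648025 / 676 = 958.62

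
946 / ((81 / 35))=33110 / 81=408.77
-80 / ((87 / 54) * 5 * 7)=-288 / 203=-1.42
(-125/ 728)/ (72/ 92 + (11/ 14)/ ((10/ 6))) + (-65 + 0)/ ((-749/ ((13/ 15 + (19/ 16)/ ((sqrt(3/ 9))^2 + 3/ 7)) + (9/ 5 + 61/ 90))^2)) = 48434839648999/ 24847182397440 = 1.95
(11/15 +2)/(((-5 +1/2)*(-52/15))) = 41/234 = 0.18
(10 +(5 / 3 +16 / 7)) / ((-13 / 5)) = -1465 / 273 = -5.37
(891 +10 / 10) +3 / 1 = 895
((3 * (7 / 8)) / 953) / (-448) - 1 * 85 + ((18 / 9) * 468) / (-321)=-4590014273 / 52209152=-87.92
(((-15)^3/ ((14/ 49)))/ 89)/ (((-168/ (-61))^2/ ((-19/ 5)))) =5302425/ 79744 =66.49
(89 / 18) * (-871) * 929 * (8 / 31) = -288060604 / 279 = -1032475.28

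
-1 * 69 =-69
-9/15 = -3/5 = -0.60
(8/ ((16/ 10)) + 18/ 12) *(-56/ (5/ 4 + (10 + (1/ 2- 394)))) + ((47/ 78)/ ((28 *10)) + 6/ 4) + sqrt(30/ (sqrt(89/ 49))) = 81960943/ 33393360 + sqrt(210) *89^(3/ 4)/ 89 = 7.17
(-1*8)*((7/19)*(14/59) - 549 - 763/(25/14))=218862376/28025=7809.54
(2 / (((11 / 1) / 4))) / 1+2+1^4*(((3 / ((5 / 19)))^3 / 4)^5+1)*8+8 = 2396158378976261414297201123 / 42968750000000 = 55765140456174.81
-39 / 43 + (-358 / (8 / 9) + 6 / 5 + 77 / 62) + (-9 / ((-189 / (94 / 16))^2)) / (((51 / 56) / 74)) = -154926173413 / 385463610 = -401.92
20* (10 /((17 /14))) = 2800 /17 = 164.71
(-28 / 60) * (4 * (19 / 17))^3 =-41.70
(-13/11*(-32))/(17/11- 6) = -416/49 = -8.49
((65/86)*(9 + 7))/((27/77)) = 40040/1161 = 34.49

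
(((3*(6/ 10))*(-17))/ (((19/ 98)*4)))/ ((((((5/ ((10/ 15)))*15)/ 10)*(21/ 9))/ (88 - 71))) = -25.55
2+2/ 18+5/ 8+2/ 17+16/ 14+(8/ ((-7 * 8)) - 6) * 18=-913133/ 8568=-106.57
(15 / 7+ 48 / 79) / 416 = 117 / 17696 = 0.01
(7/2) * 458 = 1603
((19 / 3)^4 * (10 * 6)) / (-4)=-651605 / 27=-24133.52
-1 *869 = -869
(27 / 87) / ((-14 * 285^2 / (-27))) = 27 / 3664150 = 0.00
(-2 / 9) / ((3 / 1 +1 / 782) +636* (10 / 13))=-20332 / 45036279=-0.00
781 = 781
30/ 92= 15/ 46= 0.33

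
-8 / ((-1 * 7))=8 / 7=1.14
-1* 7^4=-2401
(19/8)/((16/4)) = 19/32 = 0.59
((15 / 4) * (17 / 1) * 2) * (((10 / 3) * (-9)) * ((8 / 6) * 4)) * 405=-8262000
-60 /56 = -1.07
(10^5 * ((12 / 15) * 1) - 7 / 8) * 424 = 33919629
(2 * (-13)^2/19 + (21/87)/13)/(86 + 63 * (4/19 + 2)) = 127559/1613560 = 0.08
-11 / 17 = -0.65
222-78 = 144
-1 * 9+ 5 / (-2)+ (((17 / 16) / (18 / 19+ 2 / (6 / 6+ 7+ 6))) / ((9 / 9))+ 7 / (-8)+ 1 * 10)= -3249 / 2320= -1.40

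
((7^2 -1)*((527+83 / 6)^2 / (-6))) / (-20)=2106005 / 18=117000.28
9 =9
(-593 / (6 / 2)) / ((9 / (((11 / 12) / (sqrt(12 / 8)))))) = -6523 *sqrt(6) / 972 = -16.44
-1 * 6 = -6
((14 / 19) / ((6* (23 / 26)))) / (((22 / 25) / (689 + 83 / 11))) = 5810350 / 52877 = 109.88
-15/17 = -0.88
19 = 19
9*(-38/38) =-9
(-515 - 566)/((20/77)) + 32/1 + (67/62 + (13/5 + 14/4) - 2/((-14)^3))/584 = -512898750993/124193440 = -4129.84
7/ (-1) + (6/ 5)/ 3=-33/ 5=-6.60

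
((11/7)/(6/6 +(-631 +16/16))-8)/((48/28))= -11745/2516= -4.67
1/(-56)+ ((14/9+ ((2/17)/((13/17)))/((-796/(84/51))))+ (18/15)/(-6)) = 148217929/110827080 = 1.34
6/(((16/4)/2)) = 3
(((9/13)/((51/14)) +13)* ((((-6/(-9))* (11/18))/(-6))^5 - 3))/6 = -4415123150405/669462604992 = -6.60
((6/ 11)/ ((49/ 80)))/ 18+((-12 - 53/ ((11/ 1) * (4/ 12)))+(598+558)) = 1826555/ 1617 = 1129.59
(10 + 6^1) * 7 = 112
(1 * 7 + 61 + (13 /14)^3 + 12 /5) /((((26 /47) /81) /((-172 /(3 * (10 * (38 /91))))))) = -53305028991 /372400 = -143139.18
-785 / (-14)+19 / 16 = 6413 / 112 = 57.26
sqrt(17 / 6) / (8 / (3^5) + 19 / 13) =1053 * sqrt(102) / 9442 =1.13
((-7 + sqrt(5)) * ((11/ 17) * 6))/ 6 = -77/ 17 + 11 * sqrt(5)/ 17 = -3.08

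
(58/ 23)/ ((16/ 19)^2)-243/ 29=-411791/ 85376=-4.82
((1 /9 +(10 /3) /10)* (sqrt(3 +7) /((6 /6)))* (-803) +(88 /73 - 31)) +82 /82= -3212* sqrt(10) /9 - 2102 /73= -1157.38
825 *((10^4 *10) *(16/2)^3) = 42240000000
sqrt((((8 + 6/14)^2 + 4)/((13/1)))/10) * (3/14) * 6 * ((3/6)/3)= 3 * sqrt(478010)/12740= 0.16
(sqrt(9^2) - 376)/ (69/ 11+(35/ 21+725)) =-12111/ 24187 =-0.50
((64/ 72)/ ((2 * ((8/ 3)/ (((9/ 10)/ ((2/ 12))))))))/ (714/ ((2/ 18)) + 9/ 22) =11/ 78545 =0.00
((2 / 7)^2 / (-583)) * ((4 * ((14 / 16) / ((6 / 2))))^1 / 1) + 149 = 1824205 / 12243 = 149.00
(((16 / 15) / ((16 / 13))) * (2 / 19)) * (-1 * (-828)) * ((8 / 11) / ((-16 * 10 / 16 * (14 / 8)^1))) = -114816 / 36575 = -3.14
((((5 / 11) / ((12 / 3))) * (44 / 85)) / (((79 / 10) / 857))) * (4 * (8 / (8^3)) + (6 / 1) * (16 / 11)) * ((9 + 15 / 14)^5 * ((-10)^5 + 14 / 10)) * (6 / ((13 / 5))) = -358204937956336960515 / 267068032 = -1341249775474.20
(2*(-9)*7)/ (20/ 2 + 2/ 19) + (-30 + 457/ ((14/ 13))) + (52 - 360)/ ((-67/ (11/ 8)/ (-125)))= -6126619/ 15008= -408.22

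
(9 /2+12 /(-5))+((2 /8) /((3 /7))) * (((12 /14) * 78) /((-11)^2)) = 2931 /1210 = 2.42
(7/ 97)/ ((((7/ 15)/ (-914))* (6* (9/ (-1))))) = 2285/ 873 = 2.62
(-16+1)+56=41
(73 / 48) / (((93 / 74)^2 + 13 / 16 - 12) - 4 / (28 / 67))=-699559 / 8822259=-0.08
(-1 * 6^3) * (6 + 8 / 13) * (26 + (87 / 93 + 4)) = -17814384 / 403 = -44204.43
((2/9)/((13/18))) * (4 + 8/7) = 144/91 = 1.58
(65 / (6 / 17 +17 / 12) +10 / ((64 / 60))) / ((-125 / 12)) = -79893 / 18050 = -4.43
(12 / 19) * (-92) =-1104 / 19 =-58.11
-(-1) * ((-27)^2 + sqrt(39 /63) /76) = sqrt(273) /1596 + 729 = 729.01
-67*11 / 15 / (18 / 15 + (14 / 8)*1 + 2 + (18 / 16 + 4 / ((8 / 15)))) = -5896 / 1629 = -3.62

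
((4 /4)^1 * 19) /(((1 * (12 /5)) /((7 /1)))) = 665 /12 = 55.42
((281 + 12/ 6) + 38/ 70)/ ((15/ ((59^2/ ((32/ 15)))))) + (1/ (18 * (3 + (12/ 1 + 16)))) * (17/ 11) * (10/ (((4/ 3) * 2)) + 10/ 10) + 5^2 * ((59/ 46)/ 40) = 30844.96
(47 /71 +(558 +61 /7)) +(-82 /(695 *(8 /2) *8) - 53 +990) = 1504.37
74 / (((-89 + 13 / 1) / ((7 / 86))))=-259 / 3268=-0.08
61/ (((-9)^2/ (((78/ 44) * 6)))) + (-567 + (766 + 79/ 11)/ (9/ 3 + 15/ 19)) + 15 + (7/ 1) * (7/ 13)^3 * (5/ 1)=-582023305/ 1740024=-334.49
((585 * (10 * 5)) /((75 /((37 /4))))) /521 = 7215 /1042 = 6.92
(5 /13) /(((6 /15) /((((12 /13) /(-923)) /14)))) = -0.00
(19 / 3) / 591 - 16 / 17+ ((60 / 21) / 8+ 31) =30.43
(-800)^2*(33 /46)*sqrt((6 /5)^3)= 2534400*sqrt(30) /23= 603542.63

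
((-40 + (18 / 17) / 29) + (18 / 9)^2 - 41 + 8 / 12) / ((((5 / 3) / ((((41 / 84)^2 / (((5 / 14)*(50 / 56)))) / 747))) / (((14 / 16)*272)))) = -1327823581 / 121854375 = -10.90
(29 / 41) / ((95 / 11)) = 319 / 3895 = 0.08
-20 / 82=-10 / 41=-0.24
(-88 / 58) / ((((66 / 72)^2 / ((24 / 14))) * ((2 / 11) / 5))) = -17280 / 203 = -85.12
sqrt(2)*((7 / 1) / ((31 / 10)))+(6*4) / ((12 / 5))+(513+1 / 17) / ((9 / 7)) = 70*sqrt(2) / 31+62584 / 153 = 412.24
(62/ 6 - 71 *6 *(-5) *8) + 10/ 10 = 51154/ 3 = 17051.33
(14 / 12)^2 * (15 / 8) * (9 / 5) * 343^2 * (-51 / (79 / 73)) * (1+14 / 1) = -965805935535 / 2528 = -382043487.16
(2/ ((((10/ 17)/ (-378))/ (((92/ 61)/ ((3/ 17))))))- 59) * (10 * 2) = -13472332/ 61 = -220857.90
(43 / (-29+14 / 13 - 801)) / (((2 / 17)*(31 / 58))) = -275587 / 334056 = -0.82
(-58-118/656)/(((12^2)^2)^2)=-6361/47011332096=-0.00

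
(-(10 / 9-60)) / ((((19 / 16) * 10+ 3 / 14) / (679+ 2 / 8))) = 20160140 / 6093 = 3308.74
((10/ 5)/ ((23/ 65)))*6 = 780/ 23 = 33.91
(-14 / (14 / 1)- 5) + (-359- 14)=-379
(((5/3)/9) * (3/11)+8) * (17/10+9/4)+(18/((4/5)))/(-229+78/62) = 44313773/1397880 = 31.70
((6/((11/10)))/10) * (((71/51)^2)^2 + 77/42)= 75629099/24805737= 3.05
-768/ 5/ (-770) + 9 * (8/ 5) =28104/ 1925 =14.60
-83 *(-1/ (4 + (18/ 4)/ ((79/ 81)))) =9.64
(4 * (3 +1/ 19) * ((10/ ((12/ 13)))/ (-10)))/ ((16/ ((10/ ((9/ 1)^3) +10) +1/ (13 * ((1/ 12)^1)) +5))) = -4379957/ 332424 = -13.18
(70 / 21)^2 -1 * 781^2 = -609949.89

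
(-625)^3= -244140625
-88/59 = -1.49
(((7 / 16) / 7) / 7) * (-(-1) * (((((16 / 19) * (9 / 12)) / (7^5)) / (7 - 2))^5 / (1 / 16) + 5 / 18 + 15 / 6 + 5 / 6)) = 674500666954018902343797799929241 / 20919897608912340109616864925900000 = 0.03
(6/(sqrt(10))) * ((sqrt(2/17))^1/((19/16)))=96 * sqrt(85)/1615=0.55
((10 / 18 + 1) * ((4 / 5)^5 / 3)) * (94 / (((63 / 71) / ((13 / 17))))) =177688576 / 12909375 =13.76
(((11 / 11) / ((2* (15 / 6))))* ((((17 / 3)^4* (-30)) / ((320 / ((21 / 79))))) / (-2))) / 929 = 584647 / 211366080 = 0.00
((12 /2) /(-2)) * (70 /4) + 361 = 617 /2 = 308.50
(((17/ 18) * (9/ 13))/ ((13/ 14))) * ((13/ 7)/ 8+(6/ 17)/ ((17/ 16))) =9133/ 22984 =0.40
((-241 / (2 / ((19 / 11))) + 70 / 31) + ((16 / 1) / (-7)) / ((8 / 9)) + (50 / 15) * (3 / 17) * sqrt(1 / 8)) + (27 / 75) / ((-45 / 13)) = -124454437 / 596750 + 5 * sqrt(2) / 34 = -208.35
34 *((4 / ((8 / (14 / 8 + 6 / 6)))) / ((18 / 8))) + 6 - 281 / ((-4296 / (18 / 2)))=352699 / 12888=27.37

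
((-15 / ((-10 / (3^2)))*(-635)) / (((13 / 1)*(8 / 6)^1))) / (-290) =10287 / 6032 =1.71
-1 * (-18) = 18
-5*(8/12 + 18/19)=-460/57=-8.07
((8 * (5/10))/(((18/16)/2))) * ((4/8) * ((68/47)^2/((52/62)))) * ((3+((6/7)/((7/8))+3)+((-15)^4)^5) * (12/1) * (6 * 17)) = 5082292677080009179687606675458048/1407133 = 3611806898907217142720416000.00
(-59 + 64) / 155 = 1 / 31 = 0.03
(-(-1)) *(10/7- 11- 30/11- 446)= -35289/77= -458.30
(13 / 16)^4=28561 / 65536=0.44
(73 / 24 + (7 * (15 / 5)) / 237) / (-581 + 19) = -5935 / 1065552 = -0.01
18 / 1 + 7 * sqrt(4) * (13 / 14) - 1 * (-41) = 72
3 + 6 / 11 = 39 / 11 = 3.55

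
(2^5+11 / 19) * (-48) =-29712 / 19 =-1563.79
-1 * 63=-63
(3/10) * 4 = 6/5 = 1.20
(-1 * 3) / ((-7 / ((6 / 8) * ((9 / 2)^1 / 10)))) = 81 / 560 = 0.14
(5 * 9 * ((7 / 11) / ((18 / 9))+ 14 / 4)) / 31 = 1890 / 341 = 5.54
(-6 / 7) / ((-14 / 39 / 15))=1755 / 49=35.82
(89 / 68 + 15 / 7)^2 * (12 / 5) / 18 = 2699449 / 1699320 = 1.59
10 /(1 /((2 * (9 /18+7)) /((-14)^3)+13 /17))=177085 /23324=7.59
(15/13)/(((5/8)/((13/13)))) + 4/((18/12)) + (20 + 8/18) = 2920/117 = 24.96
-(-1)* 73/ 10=73/ 10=7.30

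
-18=-18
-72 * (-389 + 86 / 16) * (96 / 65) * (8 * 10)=42425856 / 13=3263527.38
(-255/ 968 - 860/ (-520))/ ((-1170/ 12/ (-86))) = 752371/ 613470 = 1.23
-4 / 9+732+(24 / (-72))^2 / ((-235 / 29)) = 515737 / 705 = 731.54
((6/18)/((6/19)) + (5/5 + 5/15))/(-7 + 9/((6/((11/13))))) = -559/1341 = -0.42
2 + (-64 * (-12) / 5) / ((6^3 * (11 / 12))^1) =458 / 165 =2.78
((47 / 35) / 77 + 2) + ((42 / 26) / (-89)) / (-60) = 25166209 / 12472460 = 2.02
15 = 15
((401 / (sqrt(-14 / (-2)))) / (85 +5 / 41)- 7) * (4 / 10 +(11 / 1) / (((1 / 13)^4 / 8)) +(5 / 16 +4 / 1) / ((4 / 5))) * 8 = -5629957291 / 40 +13223161117333 * sqrt(7) / 977200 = -104947462.91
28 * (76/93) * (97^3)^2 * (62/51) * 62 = 219797988884625088/153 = 1436588162644608.42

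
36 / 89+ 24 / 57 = 1396 / 1691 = 0.83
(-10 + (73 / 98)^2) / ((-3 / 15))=453555 / 9604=47.23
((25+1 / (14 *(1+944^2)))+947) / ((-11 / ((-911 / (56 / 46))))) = 254088488399041 / 3842582744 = 66124.40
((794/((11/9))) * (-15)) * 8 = -77956.36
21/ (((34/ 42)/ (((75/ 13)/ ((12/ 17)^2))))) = 62475/ 208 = 300.36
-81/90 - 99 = -999/10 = -99.90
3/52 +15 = 15.06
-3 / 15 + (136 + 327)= 2314 / 5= 462.80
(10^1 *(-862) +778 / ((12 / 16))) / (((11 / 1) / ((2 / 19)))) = -4136 / 57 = -72.56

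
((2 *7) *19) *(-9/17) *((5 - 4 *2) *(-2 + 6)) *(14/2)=201096/17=11829.18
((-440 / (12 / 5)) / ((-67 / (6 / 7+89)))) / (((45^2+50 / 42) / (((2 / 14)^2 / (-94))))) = -187 / 7097846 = -0.00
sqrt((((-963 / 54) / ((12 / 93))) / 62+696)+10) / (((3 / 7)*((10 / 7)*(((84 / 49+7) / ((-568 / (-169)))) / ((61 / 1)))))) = 24353*sqrt(101343) / 7605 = 1019.41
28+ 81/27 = 31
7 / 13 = 0.54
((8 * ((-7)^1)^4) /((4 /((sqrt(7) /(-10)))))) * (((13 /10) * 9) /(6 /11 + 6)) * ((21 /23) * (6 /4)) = -21630609 * sqrt(7) /18400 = -3110.28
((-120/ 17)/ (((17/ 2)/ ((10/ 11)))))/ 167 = -2400/ 530893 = -0.00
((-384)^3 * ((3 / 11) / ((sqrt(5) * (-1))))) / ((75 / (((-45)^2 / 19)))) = 9814030.51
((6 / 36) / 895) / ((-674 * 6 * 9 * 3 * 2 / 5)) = -1 / 234535824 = -0.00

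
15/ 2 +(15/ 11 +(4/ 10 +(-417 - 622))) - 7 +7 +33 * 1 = -996.74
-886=-886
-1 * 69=-69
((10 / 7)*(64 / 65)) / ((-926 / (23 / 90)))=-736 / 1895985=-0.00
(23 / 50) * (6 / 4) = 69 / 100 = 0.69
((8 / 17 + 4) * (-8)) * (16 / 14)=-4864 / 119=-40.87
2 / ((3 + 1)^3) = 1 / 32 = 0.03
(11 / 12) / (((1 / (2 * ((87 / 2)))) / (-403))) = -128557 / 4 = -32139.25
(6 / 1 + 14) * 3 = 60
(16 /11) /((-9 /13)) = -208 /99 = -2.10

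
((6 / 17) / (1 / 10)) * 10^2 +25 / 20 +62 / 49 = 1184381 / 3332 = 355.46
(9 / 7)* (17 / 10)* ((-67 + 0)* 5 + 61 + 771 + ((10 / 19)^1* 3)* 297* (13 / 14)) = 2038.07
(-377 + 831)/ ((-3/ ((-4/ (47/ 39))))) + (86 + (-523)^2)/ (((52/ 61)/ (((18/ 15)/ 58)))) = 17457703/ 2444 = 7143.09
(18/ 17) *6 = 108/ 17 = 6.35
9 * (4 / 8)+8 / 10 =53 / 10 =5.30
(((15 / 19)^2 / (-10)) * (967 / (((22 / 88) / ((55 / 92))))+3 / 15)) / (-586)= 598383 / 2432779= 0.25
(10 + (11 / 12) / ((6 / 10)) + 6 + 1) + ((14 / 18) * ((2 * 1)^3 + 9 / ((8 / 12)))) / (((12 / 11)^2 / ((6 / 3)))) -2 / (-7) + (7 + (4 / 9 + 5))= 538519 / 9072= 59.36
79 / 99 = 0.80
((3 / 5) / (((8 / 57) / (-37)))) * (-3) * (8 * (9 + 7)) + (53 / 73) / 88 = 1950943369 / 32120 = 60739.21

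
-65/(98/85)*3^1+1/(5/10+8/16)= -16477/98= -168.13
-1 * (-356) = 356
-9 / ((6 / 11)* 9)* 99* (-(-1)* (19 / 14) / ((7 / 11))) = -75867 / 196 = -387.08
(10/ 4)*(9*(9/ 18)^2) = 45/ 8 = 5.62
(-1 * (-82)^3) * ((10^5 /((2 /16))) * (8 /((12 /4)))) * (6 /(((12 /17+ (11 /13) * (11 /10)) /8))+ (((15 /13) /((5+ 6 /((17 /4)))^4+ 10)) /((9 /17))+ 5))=2426440348507264196096000000 /60090032680119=40380080360815.99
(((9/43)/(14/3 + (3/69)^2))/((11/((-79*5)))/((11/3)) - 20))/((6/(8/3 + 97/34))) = -352924995/171209928148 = -0.00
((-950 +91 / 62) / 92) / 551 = -58809 / 3142904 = -0.02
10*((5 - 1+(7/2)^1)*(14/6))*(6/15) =70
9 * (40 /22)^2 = 3600 /121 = 29.75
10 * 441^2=1944810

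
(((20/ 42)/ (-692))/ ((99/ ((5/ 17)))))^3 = -15625/ 1828683424998815521752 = -0.00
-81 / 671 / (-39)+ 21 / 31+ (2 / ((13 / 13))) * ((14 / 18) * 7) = 28156654 / 2433717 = 11.57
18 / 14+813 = 5700 / 7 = 814.29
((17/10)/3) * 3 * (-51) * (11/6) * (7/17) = -1309/20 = -65.45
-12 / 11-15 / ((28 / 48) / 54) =-107004 / 77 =-1389.66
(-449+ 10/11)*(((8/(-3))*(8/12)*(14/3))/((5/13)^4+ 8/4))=10511361952/5716953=1838.63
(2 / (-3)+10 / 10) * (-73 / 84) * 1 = -73 / 252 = -0.29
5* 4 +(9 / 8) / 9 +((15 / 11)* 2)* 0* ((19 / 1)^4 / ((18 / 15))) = 161 / 8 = 20.12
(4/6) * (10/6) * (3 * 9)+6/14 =213/7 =30.43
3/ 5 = 0.60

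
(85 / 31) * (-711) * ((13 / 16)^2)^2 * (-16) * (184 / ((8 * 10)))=7939986561 / 253952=31265.70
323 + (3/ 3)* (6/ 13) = 4205/ 13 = 323.46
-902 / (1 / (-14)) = 12628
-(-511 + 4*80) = 191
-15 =-15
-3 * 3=-9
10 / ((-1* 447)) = -10 / 447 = -0.02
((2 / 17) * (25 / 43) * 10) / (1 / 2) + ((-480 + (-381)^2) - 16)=105751115 / 731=144666.37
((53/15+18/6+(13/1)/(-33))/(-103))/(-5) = 0.01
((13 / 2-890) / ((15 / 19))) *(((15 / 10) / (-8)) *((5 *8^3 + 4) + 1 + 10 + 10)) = 17357241 / 32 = 542413.78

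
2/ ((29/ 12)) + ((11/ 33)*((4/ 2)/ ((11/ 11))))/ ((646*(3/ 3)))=23285/ 28101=0.83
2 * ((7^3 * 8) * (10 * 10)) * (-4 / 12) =-548800 / 3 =-182933.33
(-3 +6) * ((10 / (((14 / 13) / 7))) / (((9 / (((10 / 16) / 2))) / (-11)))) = -3575 / 48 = -74.48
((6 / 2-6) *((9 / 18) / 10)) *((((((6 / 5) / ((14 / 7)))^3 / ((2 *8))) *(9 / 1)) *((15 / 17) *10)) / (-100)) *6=6561 / 680000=0.01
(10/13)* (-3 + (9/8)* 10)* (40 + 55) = 15675/26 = 602.88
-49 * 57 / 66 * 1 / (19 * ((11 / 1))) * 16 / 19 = -392 / 2299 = -0.17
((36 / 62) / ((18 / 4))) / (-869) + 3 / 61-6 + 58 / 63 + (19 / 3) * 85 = 55211034104 / 103526577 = 533.30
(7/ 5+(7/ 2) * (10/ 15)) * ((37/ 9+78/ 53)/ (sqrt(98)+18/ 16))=-1193024/ 4921845+66809344 * sqrt(2)/ 44296605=1.89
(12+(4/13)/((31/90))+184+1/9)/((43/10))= 45.81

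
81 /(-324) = -1 /4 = -0.25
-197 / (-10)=197 / 10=19.70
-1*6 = -6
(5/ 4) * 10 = 25/ 2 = 12.50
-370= -370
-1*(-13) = 13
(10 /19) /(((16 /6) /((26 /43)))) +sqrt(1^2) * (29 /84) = 31883 /68628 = 0.46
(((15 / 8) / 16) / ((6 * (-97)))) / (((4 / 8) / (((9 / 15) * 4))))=-3 / 3104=-0.00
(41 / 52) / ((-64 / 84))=-861 / 832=-1.03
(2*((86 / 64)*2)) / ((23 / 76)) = 817 / 46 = 17.76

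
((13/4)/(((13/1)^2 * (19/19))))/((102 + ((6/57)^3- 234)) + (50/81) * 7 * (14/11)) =-6111369/40200392960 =-0.00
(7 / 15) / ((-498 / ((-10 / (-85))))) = -0.00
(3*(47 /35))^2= 16.23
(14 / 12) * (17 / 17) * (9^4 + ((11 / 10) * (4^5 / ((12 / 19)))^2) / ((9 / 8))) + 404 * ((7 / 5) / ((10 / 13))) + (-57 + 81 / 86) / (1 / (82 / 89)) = 3007028.16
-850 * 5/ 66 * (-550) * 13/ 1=1381250/ 3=460416.67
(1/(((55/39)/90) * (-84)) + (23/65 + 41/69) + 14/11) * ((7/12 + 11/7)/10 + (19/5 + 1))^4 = 28901291884502902073/31261342694400000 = 924.51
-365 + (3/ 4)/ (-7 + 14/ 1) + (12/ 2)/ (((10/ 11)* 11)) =-51001/ 140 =-364.29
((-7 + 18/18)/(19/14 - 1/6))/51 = -0.10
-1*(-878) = 878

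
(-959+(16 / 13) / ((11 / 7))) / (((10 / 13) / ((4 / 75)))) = -3654 / 55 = -66.44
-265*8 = -2120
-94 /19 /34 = -47 /323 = -0.15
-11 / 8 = -1.38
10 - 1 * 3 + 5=12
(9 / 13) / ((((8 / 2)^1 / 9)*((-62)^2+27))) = 81 / 201292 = 0.00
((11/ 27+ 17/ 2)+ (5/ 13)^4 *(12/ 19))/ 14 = 261423979/ 410250204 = 0.64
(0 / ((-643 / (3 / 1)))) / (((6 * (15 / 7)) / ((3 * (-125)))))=0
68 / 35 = 1.94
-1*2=-2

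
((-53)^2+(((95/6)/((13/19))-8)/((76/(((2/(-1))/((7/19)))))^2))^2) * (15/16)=3282645722285/1246522368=2633.44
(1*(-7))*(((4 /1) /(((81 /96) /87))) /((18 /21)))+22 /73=-3367.99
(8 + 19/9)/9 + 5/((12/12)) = 496/81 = 6.12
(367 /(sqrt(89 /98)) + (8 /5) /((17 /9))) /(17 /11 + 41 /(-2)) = -56518 * sqrt(178) /37113 - 528 /11815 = -20.36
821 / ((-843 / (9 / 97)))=-2463 / 27257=-0.09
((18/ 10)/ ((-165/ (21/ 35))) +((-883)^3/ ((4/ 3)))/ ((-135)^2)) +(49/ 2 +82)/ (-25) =-37871298523/ 1336500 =-28336.18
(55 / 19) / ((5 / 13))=143 / 19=7.53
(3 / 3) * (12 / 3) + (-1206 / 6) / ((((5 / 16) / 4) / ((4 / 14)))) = -25588 / 35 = -731.09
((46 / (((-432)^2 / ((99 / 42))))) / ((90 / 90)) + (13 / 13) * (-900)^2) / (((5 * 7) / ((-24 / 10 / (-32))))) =352719360253 / 203212800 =1735.71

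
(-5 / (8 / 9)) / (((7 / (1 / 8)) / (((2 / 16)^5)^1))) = -45 / 14680064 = -0.00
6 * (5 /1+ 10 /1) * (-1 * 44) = -3960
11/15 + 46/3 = 241/15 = 16.07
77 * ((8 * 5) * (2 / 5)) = 1232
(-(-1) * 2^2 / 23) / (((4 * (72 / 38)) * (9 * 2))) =19 / 14904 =0.00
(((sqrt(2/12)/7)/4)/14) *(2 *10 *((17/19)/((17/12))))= 5 *sqrt(6)/931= 0.01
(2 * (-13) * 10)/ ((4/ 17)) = -1105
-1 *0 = 0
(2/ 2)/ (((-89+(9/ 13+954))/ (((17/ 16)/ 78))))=1/ 63552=0.00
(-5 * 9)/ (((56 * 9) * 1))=-5/ 56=-0.09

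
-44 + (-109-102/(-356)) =-27183/178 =-152.71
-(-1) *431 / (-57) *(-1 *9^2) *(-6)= -69822 / 19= -3674.84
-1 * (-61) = 61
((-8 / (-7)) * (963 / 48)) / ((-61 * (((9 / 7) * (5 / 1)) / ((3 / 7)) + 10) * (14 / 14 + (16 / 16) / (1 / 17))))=-107 / 128100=-0.00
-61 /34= -1.79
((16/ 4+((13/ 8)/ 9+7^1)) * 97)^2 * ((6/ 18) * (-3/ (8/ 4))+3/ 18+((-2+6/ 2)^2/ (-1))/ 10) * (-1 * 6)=15852894785/ 5184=3058042.98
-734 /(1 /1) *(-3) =2202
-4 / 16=-1 / 4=-0.25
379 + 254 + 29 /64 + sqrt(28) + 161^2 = 2 * sqrt(7) + 1699485 /64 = 26559.74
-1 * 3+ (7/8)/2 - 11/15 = -791/240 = -3.30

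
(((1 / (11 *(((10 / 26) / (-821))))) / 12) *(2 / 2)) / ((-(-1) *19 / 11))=-10673 / 1140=-9.36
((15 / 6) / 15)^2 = 1 / 36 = 0.03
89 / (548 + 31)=89 / 579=0.15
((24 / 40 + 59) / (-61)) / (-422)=149 / 64355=0.00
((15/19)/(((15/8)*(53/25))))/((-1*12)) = -50/3021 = -0.02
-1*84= -84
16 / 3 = 5.33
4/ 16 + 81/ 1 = 81.25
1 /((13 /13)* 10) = 1 /10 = 0.10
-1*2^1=-2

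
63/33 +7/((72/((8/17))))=3290/1683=1.95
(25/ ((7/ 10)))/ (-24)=-125/ 84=-1.49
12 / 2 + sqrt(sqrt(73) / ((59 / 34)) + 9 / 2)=9.07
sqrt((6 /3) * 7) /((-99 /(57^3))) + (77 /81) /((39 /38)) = 2926 /3159-20577 * sqrt(14) /11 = -6998.35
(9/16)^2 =81/256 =0.32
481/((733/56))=26936/733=36.75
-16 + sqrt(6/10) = -15.23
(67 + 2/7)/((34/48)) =11304/119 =94.99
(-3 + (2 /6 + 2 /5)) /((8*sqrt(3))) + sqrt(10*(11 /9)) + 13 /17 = -17*sqrt(3) /180 + 13 /17 + sqrt(110) /3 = 4.10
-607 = -607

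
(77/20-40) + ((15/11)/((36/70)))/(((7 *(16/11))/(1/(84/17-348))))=-36.15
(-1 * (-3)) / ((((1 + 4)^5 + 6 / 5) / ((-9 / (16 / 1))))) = -135 / 250096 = -0.00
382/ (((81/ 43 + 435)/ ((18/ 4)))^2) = 3178431/ 78425288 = 0.04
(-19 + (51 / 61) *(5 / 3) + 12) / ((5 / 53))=-18126 / 305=-59.43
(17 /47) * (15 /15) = 17 /47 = 0.36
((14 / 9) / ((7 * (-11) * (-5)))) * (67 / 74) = 67 / 18315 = 0.00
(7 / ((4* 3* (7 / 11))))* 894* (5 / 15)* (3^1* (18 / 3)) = 4917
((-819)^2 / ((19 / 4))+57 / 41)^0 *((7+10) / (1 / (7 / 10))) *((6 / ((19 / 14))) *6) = 29988 / 95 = 315.66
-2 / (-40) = 1 / 20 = 0.05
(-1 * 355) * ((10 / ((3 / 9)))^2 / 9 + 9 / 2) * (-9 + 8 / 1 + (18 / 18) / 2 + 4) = -519365 / 4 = -129841.25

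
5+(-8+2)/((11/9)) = 1/11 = 0.09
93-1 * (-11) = 104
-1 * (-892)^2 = -795664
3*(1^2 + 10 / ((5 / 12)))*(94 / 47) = 150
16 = 16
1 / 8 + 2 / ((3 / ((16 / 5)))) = 271 / 120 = 2.26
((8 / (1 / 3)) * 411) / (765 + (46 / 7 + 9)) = 8631 / 683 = 12.64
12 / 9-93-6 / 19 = -5243 / 57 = -91.98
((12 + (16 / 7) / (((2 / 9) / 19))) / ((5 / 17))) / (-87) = -8228 / 1015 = -8.11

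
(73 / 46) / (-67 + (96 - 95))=-0.02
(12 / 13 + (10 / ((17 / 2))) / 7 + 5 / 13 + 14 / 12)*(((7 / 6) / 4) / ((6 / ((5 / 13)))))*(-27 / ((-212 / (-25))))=-3065875 / 19490432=-0.16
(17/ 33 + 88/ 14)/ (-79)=-1571/ 18249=-0.09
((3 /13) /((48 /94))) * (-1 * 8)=-47 /13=-3.62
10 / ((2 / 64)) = 320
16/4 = 4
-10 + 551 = 541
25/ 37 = 0.68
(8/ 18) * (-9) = -4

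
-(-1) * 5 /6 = 5 /6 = 0.83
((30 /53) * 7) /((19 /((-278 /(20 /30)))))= -87570 /1007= -86.96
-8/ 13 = -0.62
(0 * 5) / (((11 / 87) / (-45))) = 0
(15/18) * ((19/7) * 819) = 3705/2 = 1852.50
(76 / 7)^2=5776 / 49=117.88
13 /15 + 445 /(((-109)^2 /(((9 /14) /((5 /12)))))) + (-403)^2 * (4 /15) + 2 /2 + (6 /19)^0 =54031925483 /1247505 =43311.99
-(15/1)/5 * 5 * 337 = -5055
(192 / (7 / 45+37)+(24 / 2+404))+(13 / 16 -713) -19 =-310.02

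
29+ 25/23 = 692/23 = 30.09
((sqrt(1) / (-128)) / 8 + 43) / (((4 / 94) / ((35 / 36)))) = 24143665 / 24576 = 982.41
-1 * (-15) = 15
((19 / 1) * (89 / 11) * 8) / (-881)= -13528 / 9691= -1.40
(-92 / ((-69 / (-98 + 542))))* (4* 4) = 9472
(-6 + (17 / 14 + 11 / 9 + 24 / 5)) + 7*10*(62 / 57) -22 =662861 / 11970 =55.38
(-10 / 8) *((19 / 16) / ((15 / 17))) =-1.68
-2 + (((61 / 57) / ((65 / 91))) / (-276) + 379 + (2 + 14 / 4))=30087023 / 78660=382.49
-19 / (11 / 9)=-15.55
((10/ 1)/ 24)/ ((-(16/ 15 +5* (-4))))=25/ 1136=0.02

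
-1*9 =-9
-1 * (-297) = 297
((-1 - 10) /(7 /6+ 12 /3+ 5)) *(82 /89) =-5412 /5429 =-1.00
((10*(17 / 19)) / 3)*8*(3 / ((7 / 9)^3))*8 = 7931520 / 6517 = 1217.05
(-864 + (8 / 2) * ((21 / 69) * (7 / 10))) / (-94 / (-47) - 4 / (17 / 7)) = -843727 / 345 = -2445.59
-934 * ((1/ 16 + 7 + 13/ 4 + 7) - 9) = -62111/ 8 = -7763.88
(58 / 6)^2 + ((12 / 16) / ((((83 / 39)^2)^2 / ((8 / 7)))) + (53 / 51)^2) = 81712158751172 / 864073650447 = 94.57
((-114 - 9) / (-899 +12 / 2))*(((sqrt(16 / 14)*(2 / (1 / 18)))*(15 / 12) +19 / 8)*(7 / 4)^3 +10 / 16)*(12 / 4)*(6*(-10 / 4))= -12204675*sqrt(14) / 28576 - 37842795 / 457216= -1680.81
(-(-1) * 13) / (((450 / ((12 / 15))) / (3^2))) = 26 / 125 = 0.21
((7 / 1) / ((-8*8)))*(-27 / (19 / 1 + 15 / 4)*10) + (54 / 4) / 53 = 8559 / 5512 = 1.55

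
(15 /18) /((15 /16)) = 8 /9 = 0.89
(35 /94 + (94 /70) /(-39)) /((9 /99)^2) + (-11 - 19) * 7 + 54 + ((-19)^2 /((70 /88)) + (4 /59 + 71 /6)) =442378214 /1261715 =350.62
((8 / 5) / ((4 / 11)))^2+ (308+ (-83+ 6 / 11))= 67349 / 275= 244.91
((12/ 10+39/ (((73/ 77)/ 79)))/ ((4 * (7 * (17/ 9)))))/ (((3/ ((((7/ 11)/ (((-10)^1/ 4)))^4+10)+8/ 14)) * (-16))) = -13.54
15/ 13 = 1.15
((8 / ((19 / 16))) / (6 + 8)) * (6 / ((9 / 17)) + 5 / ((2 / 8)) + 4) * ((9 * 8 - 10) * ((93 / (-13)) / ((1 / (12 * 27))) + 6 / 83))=-350629764608 / 143507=-2443293.81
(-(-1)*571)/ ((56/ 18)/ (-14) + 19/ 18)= 3426/ 5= 685.20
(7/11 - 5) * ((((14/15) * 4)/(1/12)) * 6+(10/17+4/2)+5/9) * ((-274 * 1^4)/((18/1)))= 456017104/25245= 18063.66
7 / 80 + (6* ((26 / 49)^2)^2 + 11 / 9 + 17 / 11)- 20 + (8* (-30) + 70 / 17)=-196023649994939 / 776172806640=-252.55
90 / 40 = 9 / 4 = 2.25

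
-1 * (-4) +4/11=48/11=4.36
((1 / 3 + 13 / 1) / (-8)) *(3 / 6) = -5 / 6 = -0.83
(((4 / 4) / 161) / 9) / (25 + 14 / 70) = 5 / 182574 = 0.00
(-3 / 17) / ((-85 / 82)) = 246 / 1445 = 0.17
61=61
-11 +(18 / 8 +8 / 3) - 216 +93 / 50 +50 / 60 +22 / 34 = -371863 / 1700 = -218.74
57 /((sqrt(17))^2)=57 /17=3.35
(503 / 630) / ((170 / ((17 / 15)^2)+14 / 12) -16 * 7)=8551 / 230475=0.04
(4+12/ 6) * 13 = 78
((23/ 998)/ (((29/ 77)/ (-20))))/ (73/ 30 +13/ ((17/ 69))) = -9032100/ 407373121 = -0.02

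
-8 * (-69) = 552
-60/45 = -4/3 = -1.33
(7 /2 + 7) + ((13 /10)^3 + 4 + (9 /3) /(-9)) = 49091 /3000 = 16.36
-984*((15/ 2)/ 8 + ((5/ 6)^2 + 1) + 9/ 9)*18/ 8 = -64329/ 8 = -8041.12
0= 0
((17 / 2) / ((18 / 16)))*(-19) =-143.56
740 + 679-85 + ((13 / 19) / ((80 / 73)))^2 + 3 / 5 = 3084360441 / 2310400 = 1334.99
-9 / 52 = -0.17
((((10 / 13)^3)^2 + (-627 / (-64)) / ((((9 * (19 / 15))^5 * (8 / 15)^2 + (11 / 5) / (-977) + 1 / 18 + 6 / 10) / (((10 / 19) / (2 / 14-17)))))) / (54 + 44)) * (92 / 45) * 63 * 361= 235906174506851568198146875 / 2400016018930619891953424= 98.29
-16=-16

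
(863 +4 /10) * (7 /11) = 30219 /55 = 549.44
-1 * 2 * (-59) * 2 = 236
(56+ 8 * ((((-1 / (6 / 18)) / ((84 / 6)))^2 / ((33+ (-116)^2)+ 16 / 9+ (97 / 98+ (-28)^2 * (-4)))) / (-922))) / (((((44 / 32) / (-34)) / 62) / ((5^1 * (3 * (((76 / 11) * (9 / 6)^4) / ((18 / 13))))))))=-115905787639464600 / 3562879529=-32531492.21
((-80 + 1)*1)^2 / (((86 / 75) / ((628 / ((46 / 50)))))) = 3674388750 / 989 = 3715256.57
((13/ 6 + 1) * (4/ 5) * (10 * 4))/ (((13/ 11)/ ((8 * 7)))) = 187264/ 39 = 4801.64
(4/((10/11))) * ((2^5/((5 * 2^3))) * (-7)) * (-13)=8008/25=320.32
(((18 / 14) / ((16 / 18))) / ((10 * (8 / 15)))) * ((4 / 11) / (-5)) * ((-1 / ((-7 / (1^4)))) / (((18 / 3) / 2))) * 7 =-81 / 12320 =-0.01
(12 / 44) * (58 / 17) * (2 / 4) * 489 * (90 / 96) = 638145 / 2992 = 213.28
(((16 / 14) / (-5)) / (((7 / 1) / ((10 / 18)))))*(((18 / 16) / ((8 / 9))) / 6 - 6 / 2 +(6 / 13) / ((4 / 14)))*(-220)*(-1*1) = 1705 / 364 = 4.68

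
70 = 70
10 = 10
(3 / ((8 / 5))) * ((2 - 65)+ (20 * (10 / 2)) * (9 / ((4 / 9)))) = 14715 / 4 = 3678.75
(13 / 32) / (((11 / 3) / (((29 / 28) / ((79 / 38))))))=0.06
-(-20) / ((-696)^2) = 5 / 121104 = 0.00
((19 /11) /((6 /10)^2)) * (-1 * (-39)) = 6175 /33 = 187.12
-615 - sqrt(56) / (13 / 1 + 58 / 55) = -615 - 110 * sqrt(14) / 773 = -615.53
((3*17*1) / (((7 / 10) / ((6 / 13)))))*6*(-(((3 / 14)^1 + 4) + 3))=-927180 / 637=-1455.54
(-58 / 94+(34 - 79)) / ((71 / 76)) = -162944 / 3337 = -48.83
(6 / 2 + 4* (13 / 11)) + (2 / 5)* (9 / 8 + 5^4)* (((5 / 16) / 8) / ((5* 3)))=8.38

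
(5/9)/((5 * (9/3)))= 1/27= 0.04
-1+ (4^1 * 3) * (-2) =-25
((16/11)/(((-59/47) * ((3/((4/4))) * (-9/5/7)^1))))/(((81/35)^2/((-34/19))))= -1096228000/2184399657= -0.50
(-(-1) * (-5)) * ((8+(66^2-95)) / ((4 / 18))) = -192105 / 2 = -96052.50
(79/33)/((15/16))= 1264/495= 2.55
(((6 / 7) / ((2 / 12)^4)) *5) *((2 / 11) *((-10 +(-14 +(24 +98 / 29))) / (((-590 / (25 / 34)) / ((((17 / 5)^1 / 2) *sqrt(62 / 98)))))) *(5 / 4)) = -24300 *sqrt(31) / 18821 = -7.19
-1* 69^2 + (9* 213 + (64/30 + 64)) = -41668/15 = -2777.87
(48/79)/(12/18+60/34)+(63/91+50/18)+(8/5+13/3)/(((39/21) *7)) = 5983373/1432665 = 4.18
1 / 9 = 0.11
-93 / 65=-1.43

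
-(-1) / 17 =1 / 17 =0.06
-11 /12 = -0.92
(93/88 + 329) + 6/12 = 29089/88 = 330.56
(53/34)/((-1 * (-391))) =53/13294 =0.00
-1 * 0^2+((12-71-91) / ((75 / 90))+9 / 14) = -2511 / 14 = -179.36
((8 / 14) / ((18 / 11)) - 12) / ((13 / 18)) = -1468 / 91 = -16.13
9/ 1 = 9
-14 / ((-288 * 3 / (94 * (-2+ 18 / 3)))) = 329 / 54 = 6.09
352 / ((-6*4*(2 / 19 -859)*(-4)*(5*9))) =-209 / 2203065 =-0.00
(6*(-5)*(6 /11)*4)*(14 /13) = -10080 /143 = -70.49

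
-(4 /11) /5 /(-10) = 2 /275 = 0.01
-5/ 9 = -0.56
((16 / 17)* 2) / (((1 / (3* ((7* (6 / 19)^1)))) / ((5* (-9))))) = -181440 / 323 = -561.73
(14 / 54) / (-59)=-7 / 1593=-0.00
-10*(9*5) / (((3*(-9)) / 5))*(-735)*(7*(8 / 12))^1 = -857500 / 3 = -285833.33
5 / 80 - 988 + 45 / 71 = -1121577 / 1136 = -987.30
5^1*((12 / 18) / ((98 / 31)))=155 / 147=1.05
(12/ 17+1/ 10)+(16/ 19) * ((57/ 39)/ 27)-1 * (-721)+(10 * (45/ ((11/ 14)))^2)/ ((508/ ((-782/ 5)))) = -8598161092141/ 916948890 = -9376.93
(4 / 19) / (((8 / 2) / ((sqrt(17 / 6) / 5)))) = sqrt(102) / 570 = 0.02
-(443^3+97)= -86938404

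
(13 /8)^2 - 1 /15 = 2471 /960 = 2.57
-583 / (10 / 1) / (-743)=583 / 7430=0.08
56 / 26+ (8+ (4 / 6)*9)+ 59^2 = 45463 / 13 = 3497.15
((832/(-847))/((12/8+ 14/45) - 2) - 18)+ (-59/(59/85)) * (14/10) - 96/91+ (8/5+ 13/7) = -121107594/935935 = -129.40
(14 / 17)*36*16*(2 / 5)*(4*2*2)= 3035.86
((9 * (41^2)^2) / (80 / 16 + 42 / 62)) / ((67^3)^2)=788387319 / 15920675261744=0.00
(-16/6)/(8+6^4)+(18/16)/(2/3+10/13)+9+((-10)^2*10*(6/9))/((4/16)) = 586334839/219072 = 2676.45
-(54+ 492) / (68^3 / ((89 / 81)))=-8099 / 4244832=-0.00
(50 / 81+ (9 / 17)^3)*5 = 1523495 / 397953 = 3.83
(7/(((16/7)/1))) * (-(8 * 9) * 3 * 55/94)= -72765/188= -387.05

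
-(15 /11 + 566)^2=-38950081 /121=-321901.50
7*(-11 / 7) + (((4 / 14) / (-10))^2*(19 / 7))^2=-808836514 / 73530625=-11.00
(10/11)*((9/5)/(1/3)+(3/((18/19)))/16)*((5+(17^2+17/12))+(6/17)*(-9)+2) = 161287175/107712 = 1497.39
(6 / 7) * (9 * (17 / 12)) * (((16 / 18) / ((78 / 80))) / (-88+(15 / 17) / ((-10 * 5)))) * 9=-1387200 / 1361633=-1.02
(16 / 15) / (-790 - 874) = -1 / 1560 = -0.00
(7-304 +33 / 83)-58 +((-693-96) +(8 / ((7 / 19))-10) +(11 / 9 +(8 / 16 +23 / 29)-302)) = -434109605 / 303282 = -1431.37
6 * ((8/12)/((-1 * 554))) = -2/277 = -0.01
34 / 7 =4.86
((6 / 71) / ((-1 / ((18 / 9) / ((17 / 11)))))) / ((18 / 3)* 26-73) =-132 / 100181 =-0.00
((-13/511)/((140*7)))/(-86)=13/43067080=0.00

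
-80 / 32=-5 / 2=-2.50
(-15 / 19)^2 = 225 / 361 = 0.62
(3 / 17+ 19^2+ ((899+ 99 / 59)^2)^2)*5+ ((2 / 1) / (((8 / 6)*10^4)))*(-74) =6778055588155342961539793 / 2059951370000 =3290395922383.03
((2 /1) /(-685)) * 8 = -0.02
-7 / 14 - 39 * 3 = -235 / 2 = -117.50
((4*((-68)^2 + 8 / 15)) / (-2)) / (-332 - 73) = 138736 / 6075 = 22.84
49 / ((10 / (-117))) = -573.30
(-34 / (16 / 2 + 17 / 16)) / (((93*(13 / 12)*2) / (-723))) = 13.46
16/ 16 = 1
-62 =-62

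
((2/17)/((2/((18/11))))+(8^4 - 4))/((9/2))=510148/561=909.35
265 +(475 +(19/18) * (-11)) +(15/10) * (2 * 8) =13543/18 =752.39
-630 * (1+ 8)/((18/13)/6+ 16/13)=-73710/19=-3879.47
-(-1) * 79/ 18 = 79/ 18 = 4.39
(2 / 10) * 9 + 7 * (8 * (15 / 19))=4371 / 95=46.01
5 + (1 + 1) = 7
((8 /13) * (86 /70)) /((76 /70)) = 0.70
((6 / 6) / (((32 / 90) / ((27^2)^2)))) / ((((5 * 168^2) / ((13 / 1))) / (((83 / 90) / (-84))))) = -21237957 / 14049280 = -1.51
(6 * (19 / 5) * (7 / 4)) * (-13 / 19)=-273 / 10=-27.30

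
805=805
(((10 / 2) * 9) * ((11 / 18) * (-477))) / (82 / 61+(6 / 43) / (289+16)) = -344072025 / 35272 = -9754.82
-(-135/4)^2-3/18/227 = -12411233/10896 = -1139.06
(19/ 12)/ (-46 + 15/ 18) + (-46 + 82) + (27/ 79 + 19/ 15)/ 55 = 1271489327/ 35324850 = 35.99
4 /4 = 1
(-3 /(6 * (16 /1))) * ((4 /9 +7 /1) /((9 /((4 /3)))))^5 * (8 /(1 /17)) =-5875744465664 /847288609443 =-6.93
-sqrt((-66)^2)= -66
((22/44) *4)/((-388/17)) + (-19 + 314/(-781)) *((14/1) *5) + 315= -158064107/151514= -1043.23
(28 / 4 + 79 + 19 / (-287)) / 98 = 24663 / 28126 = 0.88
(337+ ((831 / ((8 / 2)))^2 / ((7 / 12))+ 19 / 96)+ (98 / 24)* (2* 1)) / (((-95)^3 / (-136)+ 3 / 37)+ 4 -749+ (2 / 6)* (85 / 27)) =848342916891 / 63458012884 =13.37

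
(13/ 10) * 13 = 169/ 10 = 16.90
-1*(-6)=6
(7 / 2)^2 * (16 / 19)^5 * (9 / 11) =115605504 / 27237089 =4.24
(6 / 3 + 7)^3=729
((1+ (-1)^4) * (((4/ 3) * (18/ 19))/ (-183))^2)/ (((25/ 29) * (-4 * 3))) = -928/ 100746075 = -0.00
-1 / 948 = -0.00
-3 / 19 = -0.16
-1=-1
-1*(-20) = 20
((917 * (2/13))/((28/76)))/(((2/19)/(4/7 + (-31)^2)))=3497974.96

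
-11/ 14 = -0.79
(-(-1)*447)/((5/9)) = 4023/5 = 804.60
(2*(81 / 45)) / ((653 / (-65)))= -234 / 653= -0.36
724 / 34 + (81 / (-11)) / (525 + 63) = 780013 / 36652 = 21.28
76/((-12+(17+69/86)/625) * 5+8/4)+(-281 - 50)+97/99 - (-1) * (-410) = -15215858626/20524977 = -741.33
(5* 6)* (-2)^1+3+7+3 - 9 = -56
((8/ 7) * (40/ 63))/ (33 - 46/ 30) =200/ 8673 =0.02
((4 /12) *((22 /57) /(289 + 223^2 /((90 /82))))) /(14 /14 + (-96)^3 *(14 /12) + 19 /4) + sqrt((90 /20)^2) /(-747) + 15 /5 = 7999870779940925 /2671989033141662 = 2.99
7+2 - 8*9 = -63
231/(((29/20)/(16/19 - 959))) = -84107100/551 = -152644.46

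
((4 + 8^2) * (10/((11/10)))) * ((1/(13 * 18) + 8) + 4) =9550600/1287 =7420.82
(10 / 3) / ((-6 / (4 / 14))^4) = 10 / 583443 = 0.00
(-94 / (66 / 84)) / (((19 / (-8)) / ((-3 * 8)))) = -1208.96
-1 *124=-124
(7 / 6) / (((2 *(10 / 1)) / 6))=7 / 20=0.35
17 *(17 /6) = 289 /6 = 48.17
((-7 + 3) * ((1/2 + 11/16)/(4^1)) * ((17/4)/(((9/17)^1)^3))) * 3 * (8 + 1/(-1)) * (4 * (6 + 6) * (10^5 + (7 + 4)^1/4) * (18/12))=-5142869665.77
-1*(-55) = 55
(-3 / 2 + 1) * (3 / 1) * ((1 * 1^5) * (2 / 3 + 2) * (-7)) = 28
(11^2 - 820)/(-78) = 233/26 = 8.96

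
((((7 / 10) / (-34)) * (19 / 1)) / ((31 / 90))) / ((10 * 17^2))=-1197 / 3046060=-0.00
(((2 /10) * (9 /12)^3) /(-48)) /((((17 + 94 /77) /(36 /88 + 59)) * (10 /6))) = -247023 /71833600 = -0.00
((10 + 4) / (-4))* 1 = -3.50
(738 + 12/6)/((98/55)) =20350/49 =415.31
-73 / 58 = -1.26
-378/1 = -378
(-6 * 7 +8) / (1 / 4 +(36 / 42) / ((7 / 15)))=-6664 / 409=-16.29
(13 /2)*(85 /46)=1105 /92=12.01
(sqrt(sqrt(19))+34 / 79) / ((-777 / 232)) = -232 * 19^(1 / 4) / 777-7888 / 61383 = -0.75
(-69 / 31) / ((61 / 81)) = -5589 / 1891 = -2.96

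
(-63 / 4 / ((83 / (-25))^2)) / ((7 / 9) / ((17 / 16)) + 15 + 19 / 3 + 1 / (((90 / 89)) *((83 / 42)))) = -30121875 / 475693916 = -0.06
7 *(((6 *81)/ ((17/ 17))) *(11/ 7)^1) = 5346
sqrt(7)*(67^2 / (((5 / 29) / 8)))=1041448*sqrt(7) / 5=551082.48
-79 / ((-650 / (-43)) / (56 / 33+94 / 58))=-17.34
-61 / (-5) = 61 / 5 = 12.20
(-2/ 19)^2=4/ 361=0.01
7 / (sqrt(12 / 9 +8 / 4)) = 7 * sqrt(30) / 10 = 3.83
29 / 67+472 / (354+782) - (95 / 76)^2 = -54357 / 76112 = -0.71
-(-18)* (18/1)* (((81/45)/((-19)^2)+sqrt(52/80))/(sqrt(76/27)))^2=19683* sqrt(65)/171475+18526490343/247609900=75.75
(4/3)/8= 1/6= 0.17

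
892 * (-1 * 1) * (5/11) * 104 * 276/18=-21336640/33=-646564.85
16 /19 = 0.84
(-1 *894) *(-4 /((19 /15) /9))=25408.42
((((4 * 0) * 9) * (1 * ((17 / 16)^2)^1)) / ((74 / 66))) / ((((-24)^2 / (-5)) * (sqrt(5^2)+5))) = 0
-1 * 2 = -2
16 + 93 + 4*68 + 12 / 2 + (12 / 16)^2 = 6201 / 16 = 387.56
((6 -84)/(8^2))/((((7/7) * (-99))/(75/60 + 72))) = 3809/4224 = 0.90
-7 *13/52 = -7/4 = -1.75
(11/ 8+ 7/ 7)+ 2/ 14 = 141/ 56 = 2.52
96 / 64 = 3 / 2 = 1.50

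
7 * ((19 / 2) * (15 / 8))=1995 / 16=124.69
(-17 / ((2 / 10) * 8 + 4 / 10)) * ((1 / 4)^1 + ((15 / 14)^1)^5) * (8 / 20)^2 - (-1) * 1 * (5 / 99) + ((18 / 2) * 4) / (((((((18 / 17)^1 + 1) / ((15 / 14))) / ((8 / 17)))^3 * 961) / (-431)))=-10955164196371 / 4477203284400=-2.45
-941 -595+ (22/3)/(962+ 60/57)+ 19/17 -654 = -1021326764/466599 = -2188.87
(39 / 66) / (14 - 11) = 13 / 66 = 0.20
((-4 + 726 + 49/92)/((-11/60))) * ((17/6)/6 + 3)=-3776875/276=-13684.33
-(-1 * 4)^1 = 4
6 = 6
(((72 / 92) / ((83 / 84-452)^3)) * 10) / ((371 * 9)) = -338688 / 13256704510280675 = -0.00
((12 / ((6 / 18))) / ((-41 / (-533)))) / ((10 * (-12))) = -39 / 10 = -3.90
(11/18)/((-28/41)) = -451/504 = -0.89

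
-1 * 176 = -176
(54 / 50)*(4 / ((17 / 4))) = 432 / 425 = 1.02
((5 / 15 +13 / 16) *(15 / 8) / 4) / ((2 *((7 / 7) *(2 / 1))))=275 / 2048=0.13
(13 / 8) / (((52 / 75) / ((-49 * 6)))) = -11025 / 16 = -689.06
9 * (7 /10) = 63 /10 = 6.30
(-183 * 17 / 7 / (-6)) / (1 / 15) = 15555 / 14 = 1111.07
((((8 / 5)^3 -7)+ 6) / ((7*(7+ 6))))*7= 387 / 1625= 0.24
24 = 24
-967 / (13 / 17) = -16439 / 13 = -1264.54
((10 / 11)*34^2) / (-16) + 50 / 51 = -72595 / 1122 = -64.70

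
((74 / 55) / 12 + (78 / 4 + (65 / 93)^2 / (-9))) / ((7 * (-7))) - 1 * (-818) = 24502504399 / 29968785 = 817.60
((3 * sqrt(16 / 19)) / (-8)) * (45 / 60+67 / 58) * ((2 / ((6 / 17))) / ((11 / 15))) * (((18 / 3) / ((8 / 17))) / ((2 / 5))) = -14370525 * sqrt(19) / 387904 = -161.48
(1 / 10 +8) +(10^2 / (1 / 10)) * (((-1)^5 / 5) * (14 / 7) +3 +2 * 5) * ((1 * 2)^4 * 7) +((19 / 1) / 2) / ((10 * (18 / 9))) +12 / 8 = 56448403 / 40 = 1411210.08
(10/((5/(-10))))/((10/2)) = -4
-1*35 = -35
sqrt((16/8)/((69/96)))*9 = 72*sqrt(23)/23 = 15.01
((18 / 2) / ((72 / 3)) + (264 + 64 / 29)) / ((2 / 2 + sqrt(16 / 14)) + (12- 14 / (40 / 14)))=175336245 / 5234732- 1546175*sqrt(14) / 1308683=29.07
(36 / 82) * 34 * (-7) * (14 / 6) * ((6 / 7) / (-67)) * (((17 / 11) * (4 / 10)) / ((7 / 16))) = 665856 / 151085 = 4.41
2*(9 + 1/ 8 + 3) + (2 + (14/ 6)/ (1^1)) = 28.58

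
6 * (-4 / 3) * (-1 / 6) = 4 / 3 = 1.33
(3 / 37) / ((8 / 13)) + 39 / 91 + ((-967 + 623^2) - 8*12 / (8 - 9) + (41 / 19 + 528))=15266466259 / 39368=387788.72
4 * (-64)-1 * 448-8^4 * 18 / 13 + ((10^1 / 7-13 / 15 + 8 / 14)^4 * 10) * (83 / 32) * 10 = -1252536841 / 210600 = -5947.47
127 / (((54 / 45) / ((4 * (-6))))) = -2540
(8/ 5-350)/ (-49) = 7.11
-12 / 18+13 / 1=37 / 3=12.33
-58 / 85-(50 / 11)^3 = -10702198 / 113135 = -94.60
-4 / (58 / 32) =-64 / 29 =-2.21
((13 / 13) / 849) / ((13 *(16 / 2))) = 1 / 88296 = 0.00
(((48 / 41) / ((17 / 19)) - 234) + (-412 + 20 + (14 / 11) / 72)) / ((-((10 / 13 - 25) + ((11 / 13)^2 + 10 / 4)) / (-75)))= 728463857225 / 326752206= 2229.41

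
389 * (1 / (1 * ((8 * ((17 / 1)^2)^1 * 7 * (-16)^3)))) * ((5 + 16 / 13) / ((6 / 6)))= -31509 / 861765632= -0.00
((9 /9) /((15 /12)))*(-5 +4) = -4 /5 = -0.80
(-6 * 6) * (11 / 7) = -396 / 7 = -56.57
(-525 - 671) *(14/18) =-8372/9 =-930.22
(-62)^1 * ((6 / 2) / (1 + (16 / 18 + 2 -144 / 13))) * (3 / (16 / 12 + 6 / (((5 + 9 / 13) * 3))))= 46.08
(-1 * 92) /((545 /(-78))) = 7176 /545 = 13.17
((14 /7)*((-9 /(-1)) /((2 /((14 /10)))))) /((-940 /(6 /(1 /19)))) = -3591 /2350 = -1.53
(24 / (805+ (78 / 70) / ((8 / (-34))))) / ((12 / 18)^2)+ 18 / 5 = 2054466 / 560185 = 3.67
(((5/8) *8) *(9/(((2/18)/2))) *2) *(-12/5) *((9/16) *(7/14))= -2187/2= -1093.50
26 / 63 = 0.41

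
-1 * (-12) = 12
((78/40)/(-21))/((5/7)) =-13/100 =-0.13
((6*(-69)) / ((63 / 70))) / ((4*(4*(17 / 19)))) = -2185 / 68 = -32.13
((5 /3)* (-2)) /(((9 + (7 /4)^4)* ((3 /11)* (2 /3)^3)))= -2.24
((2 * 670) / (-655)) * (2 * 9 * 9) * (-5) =217080 / 131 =1657.10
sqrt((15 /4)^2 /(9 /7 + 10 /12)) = 15*sqrt(3738) /356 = 2.58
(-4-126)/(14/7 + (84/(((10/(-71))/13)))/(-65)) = -1625/1516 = -1.07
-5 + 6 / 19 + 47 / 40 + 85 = 61933 / 760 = 81.49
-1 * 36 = -36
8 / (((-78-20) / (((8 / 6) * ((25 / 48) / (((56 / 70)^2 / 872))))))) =-68125 / 882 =-77.24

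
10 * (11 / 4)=27.50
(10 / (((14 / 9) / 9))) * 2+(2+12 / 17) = 14092 / 119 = 118.42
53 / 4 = 13.25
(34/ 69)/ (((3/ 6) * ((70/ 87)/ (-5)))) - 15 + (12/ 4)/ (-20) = -68503/ 3220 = -21.27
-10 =-10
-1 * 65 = -65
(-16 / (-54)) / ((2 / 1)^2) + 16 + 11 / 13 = 5939 / 351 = 16.92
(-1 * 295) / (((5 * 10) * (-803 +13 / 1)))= 59 / 7900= 0.01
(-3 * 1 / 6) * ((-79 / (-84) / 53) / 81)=-0.00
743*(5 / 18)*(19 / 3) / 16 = 70585 / 864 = 81.70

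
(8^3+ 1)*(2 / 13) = 1026 / 13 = 78.92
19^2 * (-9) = -3249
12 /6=2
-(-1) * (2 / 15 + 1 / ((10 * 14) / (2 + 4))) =37 / 210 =0.18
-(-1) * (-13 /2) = -13 /2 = -6.50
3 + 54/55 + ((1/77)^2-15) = -326629/29645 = -11.02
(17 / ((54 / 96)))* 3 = 272 / 3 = 90.67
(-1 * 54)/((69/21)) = -378/23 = -16.43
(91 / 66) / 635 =91 / 41910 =0.00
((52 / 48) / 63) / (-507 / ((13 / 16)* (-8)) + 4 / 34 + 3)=221 / 1042524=0.00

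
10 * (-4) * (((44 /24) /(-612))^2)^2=-73205 /22725879685632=-0.00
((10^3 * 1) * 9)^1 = 9000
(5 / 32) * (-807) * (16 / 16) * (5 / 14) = -20175 / 448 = -45.03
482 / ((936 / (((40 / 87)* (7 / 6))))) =8435 / 30537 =0.28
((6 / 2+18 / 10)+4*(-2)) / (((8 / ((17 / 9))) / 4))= -136 / 45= -3.02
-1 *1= -1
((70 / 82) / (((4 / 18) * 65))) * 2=63 / 533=0.12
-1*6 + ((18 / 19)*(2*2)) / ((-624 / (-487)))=-1503 / 494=-3.04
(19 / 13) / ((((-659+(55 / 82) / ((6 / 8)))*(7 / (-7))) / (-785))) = -1834545 / 1052311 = -1.74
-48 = -48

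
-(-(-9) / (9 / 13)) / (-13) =1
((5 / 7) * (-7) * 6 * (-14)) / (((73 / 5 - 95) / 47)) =-16450 / 67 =-245.52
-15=-15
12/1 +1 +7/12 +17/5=1019/60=16.98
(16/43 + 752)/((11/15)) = 485280/473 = 1025.96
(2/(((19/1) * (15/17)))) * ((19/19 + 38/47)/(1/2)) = 1156/2679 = 0.43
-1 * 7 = -7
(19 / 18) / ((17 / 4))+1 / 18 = 31 / 102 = 0.30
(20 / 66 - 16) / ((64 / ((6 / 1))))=-259 / 176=-1.47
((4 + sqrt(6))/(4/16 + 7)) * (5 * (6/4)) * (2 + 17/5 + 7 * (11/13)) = 4416 * sqrt(6)/377 + 17664/377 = 75.55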